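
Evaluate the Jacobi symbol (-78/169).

0

(-78/169)
  = (91/169)    [-78 ≡ 91 mod 169]
  = (169/91)    [QR: 169 ≡ 1 mod 4, sign kept]
  = (78/91)    [169 ≡ 78 mod 91]
  = -(39/91)    [91 ≡ 3 mod 8 ⇒ (2/91) = -1]
  = (91/39)    [QR: both ≡ 3 mod 4, sign flips]
  = (13/39)    [91 ≡ 13 mod 39]
  = (39/13)    [QR: 13 ≡ 1 mod 4, sign kept]
  = (0/13)    [39 ≡ 0 mod 13]
  = 0    [numerator 0, gcd > 1]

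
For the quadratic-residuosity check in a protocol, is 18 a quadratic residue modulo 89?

yes

(18/89)
  = (9/89)    [89 ≡ 1 mod 8 ⇒ (2/89) = +1]
  = (89/9)    [QR: 9 ≡ 1 mod 4, sign kept]
  = (8/9)    [89 ≡ 8 mod 9]
  = (1/9)    [9 ≡ 1 mod 8 ⇒ (2/9)^3 = +1]
  = 1    [(1/9) = 1]
The Legendre symbol is 1, so x^2 ≡ 18 (mod 89) has solution.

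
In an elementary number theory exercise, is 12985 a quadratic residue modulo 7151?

yes

Reduce the numerator: 12985 ≡ 5834 (mod 7151), so (12985|7151) = (5834|7151).
Factor out 2: 5834 = 2·2917. Since 7151 ≡ 7 (mod 8), (2|7151) = +1. Now have (2917|7151).
2917 ≡ 1 (mod 4), so quadratic reciprocity gives (2917|7151) = (7151|2917). Reduce: 7151 ≡ 1317 (mod 2917). Now have (1317|2917).
1317 ≡ 1 (mod 4), so quadratic reciprocity gives (1317|2917) = (2917|1317). Reduce: 2917 ≡ 283 (mod 1317). Now have (283|1317).
1317 ≡ 1 (mod 4), so quadratic reciprocity gives (283|1317) = (1317|283). Reduce: 1317 ≡ 185 (mod 283). Now have (185|283).
185 ≡ 1 (mod 4), so quadratic reciprocity gives (185|283) = (283|185). Reduce: 283 ≡ 98 (mod 185). Now have (98|185).
Factor out 2: 98 = 2·49. Since 185 ≡ 1 (mod 8), (2|185) = +1. Now have (49|185).
49 ≡ 1 (mod 4), so quadratic reciprocity gives (49|185) = (185|49). Reduce: 185 ≡ 38 (mod 49). Now have (38|49).
Factor out 2: 38 = 2·19. Since 49 ≡ 1 (mod 8), (2|49) = +1. Now have (19|49).
49 ≡ 1 (mod 4), so quadratic reciprocity gives (19|49) = (49|19). Reduce: 49 ≡ 11 (mod 19). Now have (11|19).
Both 11 ≡ 3 and 19 ≡ 3 (mod 4), so reciprocity gives (11|19) = -(19|11). Reduce: 19 ≡ 8 (mod 11). Now have -(8|11).
Factor out 2: 8 = 2^3. Since 11 ≡ 3 (mod 8), (2|11) = -1, and (2|11)^3 = -1. Now have (1|11).
(1|11) = 1. Collecting the sign factors: 1.
The Legendre symbol is 1, so x^2 ≡ 12985 (mod 7151) has solution.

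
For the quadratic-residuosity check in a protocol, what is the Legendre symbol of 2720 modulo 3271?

Factor out 2: 2720 = 2^5·85. Since 3271 ≡ 7 (mod 8), (2/3271) = +1, and (2/3271)^5 = +1. Now have (85/3271).
85 ≡ 1 (mod 4), so quadratic reciprocity gives (85/3271) = (3271/85). Reduce: 3271 ≡ 41 (mod 85). Now have (41/85).
41 ≡ 1 (mod 4), so quadratic reciprocity gives (41/85) = (85/41). Reduce: 85 ≡ 3 (mod 41). Now have (3/41).
41 ≡ 1 (mod 4), so quadratic reciprocity gives (3/41) = (41/3). Reduce: 41 ≡ 2 (mod 3). Now have (2/3).
Factor out 2: 2 = 2. Since 3 ≡ 3 (mod 8), (2/3) = -1. Now have -(1/3).
(1/3) = 1. Collecting the sign factors: -1.

-1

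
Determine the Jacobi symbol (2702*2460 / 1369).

By multiplicativity, (2702·2460 / 1369) = (2702 / 1369)·(2460 / 1369).
First factor (2702 / 1369):
(2702 / 1369)
  = (1333 / 1369)    [2702 ≡ 1333 mod 1369]
  = (1369 / 1333)    [QR: 1333 ≡ 1 mod 4, sign kept]
  = (36 / 1333)    [1369 ≡ 36 mod 1333]
  = (9 / 1333)    [1333 ≡ 5 mod 8 ⇒ (2 / 1333)^2 = +1]
  = (1333 / 9)    [QR: 9 ≡ 1 mod 4, sign kept]
  = (1 / 9)    [1333 ≡ 1 mod 9]
  = 1    [(1 / 9) = 1]
Second factor (2460 / 1369):
(2460 / 1369)
  = (1091 / 1369)    [2460 ≡ 1091 mod 1369]
  = (1369 / 1091)    [QR: 1369 ≡ 1 mod 4, sign kept]
  = (278 / 1091)    [1369 ≡ 278 mod 1091]
  = -(139 / 1091)    [1091 ≡ 3 mod 8 ⇒ (2 / 1091) = -1]
  = (1091 / 139)    [QR: both ≡ 3 mod 4, sign flips]
  = (118 / 139)    [1091 ≡ 118 mod 139]
  = -(59 / 139)    [139 ≡ 3 mod 8 ⇒ (2 / 139) = -1]
  = (139 / 59)    [QR: both ≡ 3 mod 4, sign flips]
  = (21 / 59)    [139 ≡ 21 mod 59]
  = (59 / 21)    [QR: 21 ≡ 1 mod 4, sign kept]
  = (17 / 21)    [59 ≡ 17 mod 21]
  = (21 / 17)    [QR: 17 ≡ 1 mod 4, sign kept]
  = (4 / 17)    [21 ≡ 4 mod 17]
  = (1 / 17)    [17 ≡ 1 mod 8 ⇒ (2 / 17)^2 = +1]
  = 1    [(1 / 17) = 1]
Product: (1)·(1) = 1.

1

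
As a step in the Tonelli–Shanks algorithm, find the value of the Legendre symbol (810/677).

Reduce the numerator: 810 ≡ 133 (mod 677), so (810/677) = (133/677).
133 ≡ 1 (mod 4), so quadratic reciprocity gives (133/677) = (677/133). Reduce: 677 ≡ 12 (mod 133). Now have (12/133).
Factor out 2: 12 = 2^2·3. Since 133 ≡ 5 (mod 8), (2/133) = -1, and (2/133)^2 = +1. Now have (3/133).
133 ≡ 1 (mod 4), so quadratic reciprocity gives (3/133) = (133/3). Reduce: 133 ≡ 1 (mod 3). Now have (1/3).
(1/3) = 1. Collecting the sign factors: 1.

1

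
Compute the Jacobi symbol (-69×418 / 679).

By multiplicativity, (-69·418 / 679) = (-69 / 679)·(418 / 679).
First factor (-69 / 679):
(-69 / 679)
  = (610 / 679)    [-69 ≡ 610 mod 679]
  = (305 / 679)    [679 ≡ 7 mod 8 ⇒ (2 / 679) = +1]
  = (679 / 305)    [QR: 305 ≡ 1 mod 4, sign kept]
  = (69 / 305)    [679 ≡ 69 mod 305]
  = (305 / 69)    [QR: 69 ≡ 1 mod 4, sign kept]
  = (29 / 69)    [305 ≡ 29 mod 69]
  = (69 / 29)    [QR: 29 ≡ 1 mod 4, sign kept]
  = (11 / 29)    [69 ≡ 11 mod 29]
  = (29 / 11)    [QR: 29 ≡ 1 mod 4, sign kept]
  = (7 / 11)    [29 ≡ 7 mod 11]
  = -(11 / 7)    [QR: both ≡ 3 mod 4, sign flips]
  = -(4 / 7)    [11 ≡ 4 mod 7]
  = -(1 / 7)    [7 ≡ 7 mod 8 ⇒ (2 / 7)^2 = +1]
  = -1    [(1 / 7) = 1]
Second factor (418 / 679):
(418 / 679)
  = (209 / 679)    [679 ≡ 7 mod 8 ⇒ (2 / 679) = +1]
  = (679 / 209)    [QR: 209 ≡ 1 mod 4, sign kept]
  = (52 / 209)    [679 ≡ 52 mod 209]
  = (13 / 209)    [209 ≡ 1 mod 8 ⇒ (2 / 209)^2 = +1]
  = (209 / 13)    [QR: 13 ≡ 1 mod 4, sign kept]
  = (1 / 13)    [209 ≡ 1 mod 13]
  = 1    [(1 / 13) = 1]
Product: (-1)·(1) = -1.

-1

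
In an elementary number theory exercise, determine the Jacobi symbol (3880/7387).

-1

Factor out 2: 3880 = 2^3·485. Since 7387 ≡ 3 (mod 8), (2/7387) = -1, and (2/7387)^3 = -1. Now have -(485/7387).
485 ≡ 1 (mod 4), so quadratic reciprocity gives (485/7387) = (7387/485). Reduce: 7387 ≡ 112 (mod 485). Now have -(112/485).
Factor out 2: 112 = 2^4·7. Since 485 ≡ 5 (mod 8), (2/485) = -1, and (2/485)^4 = +1. Now have -(7/485).
485 ≡ 1 (mod 4), so quadratic reciprocity gives (7/485) = (485/7). Reduce: 485 ≡ 2 (mod 7). Now have -(2/7).
Factor out 2: 2 = 2. Since 7 ≡ 7 (mod 8), (2/7) = +1. Now have -(1/7).
(1/7) = 1. Collecting the sign factors: -1.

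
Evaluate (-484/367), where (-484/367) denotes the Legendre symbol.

Reduce the numerator: -484 ≡ 250 (mod 367), so (-484/367) = (250/367).
Factor out 2: 250 = 2·125. Since 367 ≡ 7 (mod 8), (2/367) = +1. Now have (125/367).
125 ≡ 1 (mod 4), so quadratic reciprocity gives (125/367) = (367/125). Reduce: 367 ≡ 117 (mod 125). Now have (117/125).
117 ≡ 1 (mod 4), so quadratic reciprocity gives (117/125) = (125/117). Reduce: 125 ≡ 8 (mod 117). Now have (8/117).
Factor out 2: 8 = 2^3. Since 117 ≡ 5 (mod 8), (2/117) = -1, and (2/117)^3 = -1. Now have -(1/117).
(1/117) = 1. Collecting the sign factors: -1.

-1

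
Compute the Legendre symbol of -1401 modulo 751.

-1

Reduce the numerator: -1401 ≡ 101 (mod 751), so (-1401/751) = (101/751).
101 ≡ 1 (mod 4), so quadratic reciprocity gives (101/751) = (751/101). Reduce: 751 ≡ 44 (mod 101). Now have (44/101).
Factor out 2: 44 = 2^2·11. Since 101 ≡ 5 (mod 8), (2/101) = -1, and (2/101)^2 = +1. Now have (11/101).
101 ≡ 1 (mod 4), so quadratic reciprocity gives (11/101) = (101/11). Reduce: 101 ≡ 2 (mod 11). Now have (2/11).
Factor out 2: 2 = 2. Since 11 ≡ 3 (mod 8), (2/11) = -1. Now have -(1/11).
(1/11) = 1. Collecting the sign factors: -1.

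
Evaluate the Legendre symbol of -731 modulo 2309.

1

(-731/2309)
  = (731/2309)    [2309 ≡ 1 mod 4 ⇒ (-1/2309) = +1]
  = (2309/731)    [QR: 2309 ≡ 1 mod 4, sign kept]
  = (116/731)    [2309 ≡ 116 mod 731]
  = (29/731)    [731 ≡ 3 mod 8 ⇒ (2/731)^2 = +1]
  = (731/29)    [QR: 29 ≡ 1 mod 4, sign kept]
  = (6/29)    [731 ≡ 6 mod 29]
  = -(3/29)    [29 ≡ 5 mod 8 ⇒ (2/29) = -1]
  = -(29/3)    [QR: 29 ≡ 1 mod 4, sign kept]
  = -(2/3)    [29 ≡ 2 mod 3]
  = (1/3)    [3 ≡ 3 mod 8 ⇒ (2/3) = -1]
  = 1    [(1/3) = 1]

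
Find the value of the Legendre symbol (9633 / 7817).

1

Reduce the numerator: 9633 ≡ 1816 (mod 7817), so (9633 / 7817) = (1816 / 7817).
Factor out 2: 1816 = 2^3·227. Since 7817 ≡ 1 (mod 8), (2 / 7817) = +1, and (2 / 7817)^3 = +1. Now have (227 / 7817).
7817 ≡ 1 (mod 4), so quadratic reciprocity gives (227 / 7817) = (7817 / 227). Reduce: 7817 ≡ 99 (mod 227). Now have (99 / 227).
Both 99 ≡ 3 and 227 ≡ 3 (mod 4), so reciprocity gives (99 / 227) = -(227 / 99). Reduce: 227 ≡ 29 (mod 99). Now have -(29 / 99).
29 ≡ 1 (mod 4), so quadratic reciprocity gives (29 / 99) = (99 / 29). Reduce: 99 ≡ 12 (mod 29). Now have -(12 / 29).
Factor out 2: 12 = 2^2·3. Since 29 ≡ 5 (mod 8), (2 / 29) = -1, and (2 / 29)^2 = +1. Now have -(3 / 29).
29 ≡ 1 (mod 4), so quadratic reciprocity gives (3 / 29) = (29 / 3). Reduce: 29 ≡ 2 (mod 3). Now have -(2 / 3).
Factor out 2: 2 = 2. Since 3 ≡ 3 (mod 8), (2 / 3) = -1. Now have (1 / 3).
(1 / 3) = 1. Collecting the sign factors: 1.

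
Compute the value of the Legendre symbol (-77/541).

-1

(-77/541)
  = (77/541)    [541 ≡ 1 mod 4 ⇒ (-1/541) = +1]
  = (541/77)    [QR: 77 ≡ 1 mod 4, sign kept]
  = (2/77)    [541 ≡ 2 mod 77]
  = -(1/77)    [77 ≡ 5 mod 8 ⇒ (2/77) = -1]
  = -1    [(1/77) = 1]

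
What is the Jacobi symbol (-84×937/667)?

By multiplicativity, (-84·937/667) = (-84/667)·(937/667).
First factor (-84/667):
Reduce the numerator: -84 ≡ 583 (mod 667), so (-84/667) = (583/667).
Both 583 ≡ 3 and 667 ≡ 3 (mod 4), so reciprocity gives (583/667) = -(667/583). Reduce: 667 ≡ 84 (mod 583). Now have -(84/583).
Factor out 2: 84 = 2^2·21. Since 583 ≡ 7 (mod 8), (2/583) = +1, and (2/583)^2 = +1. Now have -(21/583).
21 ≡ 1 (mod 4), so quadratic reciprocity gives (21/583) = (583/21). Reduce: 583 ≡ 16 (mod 21). Now have -(16/21).
Factor out 2: 16 = 2^4. Since 21 ≡ 5 (mod 8), (2/21) = -1, and (2/21)^4 = +1. Now have -(1/21).
(1/21) = 1. Collecting the sign factors: -1.
Second factor (937/667):
Reduce the numerator: 937 ≡ 270 (mod 667), so (937/667) = (270/667).
Factor out 2: 270 = 2·135. Since 667 ≡ 3 (mod 8), (2/667) = -1. Now have -(135/667).
Both 135 ≡ 3 and 667 ≡ 3 (mod 4), so reciprocity gives (135/667) = -(667/135). Reduce: 667 ≡ 127 (mod 135). Now have (127/135).
Both 127 ≡ 3 and 135 ≡ 3 (mod 4), so reciprocity gives (127/135) = -(135/127). Reduce: 135 ≡ 8 (mod 127). Now have -(8/127).
Factor out 2: 8 = 2^3. Since 127 ≡ 7 (mod 8), (2/127) = +1, and (2/127)^3 = +1. Now have -(1/127).
(1/127) = 1. Collecting the sign factors: -1.
Product: (-1)·(-1) = 1.

1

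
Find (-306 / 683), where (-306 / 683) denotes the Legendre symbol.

(-306 / 683)
  = (377 / 683)    [-306 ≡ 377 mod 683]
  = (683 / 377)    [QR: 377 ≡ 1 mod 4, sign kept]
  = (306 / 377)    [683 ≡ 306 mod 377]
  = (153 / 377)    [377 ≡ 1 mod 8 ⇒ (2 / 377) = +1]
  = (377 / 153)    [QR: 153 ≡ 1 mod 4, sign kept]
  = (71 / 153)    [377 ≡ 71 mod 153]
  = (153 / 71)    [QR: 153 ≡ 1 mod 4, sign kept]
  = (11 / 71)    [153 ≡ 11 mod 71]
  = -(71 / 11)    [QR: both ≡ 3 mod 4, sign flips]
  = -(5 / 11)    [71 ≡ 5 mod 11]
  = -(11 / 5)    [QR: 5 ≡ 1 mod 4, sign kept]
  = -(1 / 5)    [11 ≡ 1 mod 5]
  = -1    [(1 / 5) = 1]

-1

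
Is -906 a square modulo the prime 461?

yes

Reduce the numerator: -906 ≡ 16 (mod 461), so (-906/461) = (16/461).
Factor out 2: 16 = 2^4. Since 461 ≡ 5 (mod 8), (2/461) = -1, and (2/461)^4 = +1. Now have (1/461).
(1/461) = 1. Collecting the sign factors: 1.
(-906/461) = 1, and 461 is prime, so -906 is a quadratic residue mod 461.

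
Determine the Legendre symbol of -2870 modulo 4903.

-1

Reduce the numerator: -2870 ≡ 2033 (mod 4903), so (-2870/4903) = (2033/4903).
2033 ≡ 1 (mod 4), so quadratic reciprocity gives (2033/4903) = (4903/2033). Reduce: 4903 ≡ 837 (mod 2033). Now have (837/2033).
837 ≡ 1 (mod 4), so quadratic reciprocity gives (837/2033) = (2033/837). Reduce: 2033 ≡ 359 (mod 837). Now have (359/837).
837 ≡ 1 (mod 4), so quadratic reciprocity gives (359/837) = (837/359). Reduce: 837 ≡ 119 (mod 359). Now have (119/359).
Both 119 ≡ 3 and 359 ≡ 3 (mod 4), so reciprocity gives (119/359) = -(359/119). Reduce: 359 ≡ 2 (mod 119). Now have -(2/119).
Factor out 2: 2 = 2. Since 119 ≡ 7 (mod 8), (2/119) = +1. Now have -(1/119).
(1/119) = 1. Collecting the sign factors: -1.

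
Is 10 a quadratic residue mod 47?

Factor out 2: 10 = 2·5. Since 47 ≡ 7 (mod 8), (2|47) = +1. Now have (5|47).
5 ≡ 1 (mod 4), so quadratic reciprocity gives (5|47) = (47|5). Reduce: 47 ≡ 2 (mod 5). Now have (2|5).
Factor out 2: 2 = 2. Since 5 ≡ 5 (mod 8), (2|5) = -1. Now have -(1|5).
(1|5) = 1. Collecting the sign factors: -1.
(10|47) = -1, and 47 is prime, so 10 is not a quadratic residue mod 47.

no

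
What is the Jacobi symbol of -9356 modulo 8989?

1

Pull out -1: (-9356/8989) = (-1/8989)·(9356/8989). Since 8989 ≡ 1 (mod 4), (-1/8989) = +1. Now have (9356/8989).
Reduce the numerator: 9356 ≡ 367 (mod 8989), so (9356/8989) = (367/8989).
8989 ≡ 1 (mod 4), so quadratic reciprocity gives (367/8989) = (8989/367). Reduce: 8989 ≡ 181 (mod 367). Now have (181/367).
181 ≡ 1 (mod 4), so quadratic reciprocity gives (181/367) = (367/181). Reduce: 367 ≡ 5 (mod 181). Now have (5/181).
5 ≡ 1 (mod 4), so quadratic reciprocity gives (5/181) = (181/5). Reduce: 181 ≡ 1 (mod 5). Now have (1/5).
(1/5) = 1. Collecting the sign factors: 1.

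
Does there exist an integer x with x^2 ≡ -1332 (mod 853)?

Pull out -1: (-1332|853) = (-1|853)·(1332|853). Since 853 ≡ 1 (mod 4), (-1|853) = +1. Now have (1332|853).
Reduce the numerator: 1332 ≡ 479 (mod 853), so (1332|853) = (479|853).
853 ≡ 1 (mod 4), so quadratic reciprocity gives (479|853) = (853|479). Reduce: 853 ≡ 374 (mod 479). Now have (374|479).
Factor out 2: 374 = 2·187. Since 479 ≡ 7 (mod 8), (2|479) = +1. Now have (187|479).
Both 187 ≡ 3 and 479 ≡ 3 (mod 4), so reciprocity gives (187|479) = -(479|187). Reduce: 479 ≡ 105 (mod 187). Now have -(105|187).
105 ≡ 1 (mod 4), so quadratic reciprocity gives (105|187) = (187|105). Reduce: 187 ≡ 82 (mod 105). Now have -(82|105).
Factor out 2: 82 = 2·41. Since 105 ≡ 1 (mod 8), (2|105) = +1. Now have -(41|105).
41 ≡ 1 (mod 4), so quadratic reciprocity gives (41|105) = (105|41). Reduce: 105 ≡ 23 (mod 41). Now have -(23|41).
41 ≡ 1 (mod 4), so quadratic reciprocity gives (23|41) = (41|23). Reduce: 41 ≡ 18 (mod 23). Now have -(18|23).
Factor out 2: 18 = 2·9. Since 23 ≡ 7 (mod 8), (2|23) = +1. Now have -(9|23).
9 ≡ 1 (mod 4), so quadratic reciprocity gives (9|23) = (23|9). Reduce: 23 ≡ 5 (mod 9). Now have -(5|9).
5 ≡ 1 (mod 4), so quadratic reciprocity gives (5|9) = (9|5). Reduce: 9 ≡ 4 (mod 5). Now have -(4|5).
Factor out 2: 4 = 2^2. Since 5 ≡ 5 (mod 8), (2|5) = -1, and (2|5)^2 = +1. Now have -(1|5).
(1|5) = 1. Collecting the sign factors: -1.
(-1332|853) = -1, and 853 is prime, so -1332 is not a quadratic residue mod 853.

no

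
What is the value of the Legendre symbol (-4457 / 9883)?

-1

Reduce the numerator: -4457 ≡ 5426 (mod 9883), so (-4457 / 9883) = (5426 / 9883).
Factor out 2: 5426 = 2·2713. Since 9883 ≡ 3 (mod 8), (2 / 9883) = -1. Now have -(2713 / 9883).
2713 ≡ 1 (mod 4), so quadratic reciprocity gives (2713 / 9883) = (9883 / 2713). Reduce: 9883 ≡ 1744 (mod 2713). Now have -(1744 / 2713).
Factor out 2: 1744 = 2^4·109. Since 2713 ≡ 1 (mod 8), (2 / 2713) = +1, and (2 / 2713)^4 = +1. Now have -(109 / 2713).
109 ≡ 1 (mod 4), so quadratic reciprocity gives (109 / 2713) = (2713 / 109). Reduce: 2713 ≡ 97 (mod 109). Now have -(97 / 109).
97 ≡ 1 (mod 4), so quadratic reciprocity gives (97 / 109) = (109 / 97). Reduce: 109 ≡ 12 (mod 97). Now have -(12 / 97).
Factor out 2: 12 = 2^2·3. Since 97 ≡ 1 (mod 8), (2 / 97) = +1, and (2 / 97)^2 = +1. Now have -(3 / 97).
97 ≡ 1 (mod 4), so quadratic reciprocity gives (3 / 97) = (97 / 3). Reduce: 97 ≡ 1 (mod 3). Now have -(1 / 3).
(1 / 3) = 1. Collecting the sign factors: -1.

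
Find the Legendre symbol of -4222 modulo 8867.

-1

Reduce the numerator: -4222 ≡ 4645 (mod 8867), so (-4222|8867) = (4645|8867).
4645 ≡ 1 (mod 4), so quadratic reciprocity gives (4645|8867) = (8867|4645). Reduce: 8867 ≡ 4222 (mod 4645). Now have (4222|4645).
Factor out 2: 4222 = 2·2111. Since 4645 ≡ 5 (mod 8), (2|4645) = -1. Now have -(2111|4645).
4645 ≡ 1 (mod 4), so quadratic reciprocity gives (2111|4645) = (4645|2111). Reduce: 4645 ≡ 423 (mod 2111). Now have -(423|2111).
Both 423 ≡ 3 and 2111 ≡ 3 (mod 4), so reciprocity gives (423|2111) = -(2111|423). Reduce: 2111 ≡ 419 (mod 423). Now have (419|423).
Both 419 ≡ 3 and 423 ≡ 3 (mod 4), so reciprocity gives (419|423) = -(423|419). Reduce: 423 ≡ 4 (mod 419). Now have -(4|419).
Factor out 2: 4 = 2^2. Since 419 ≡ 3 (mod 8), (2|419) = -1, and (2|419)^2 = +1. Now have -(1|419).
(1|419) = 1. Collecting the sign factors: -1.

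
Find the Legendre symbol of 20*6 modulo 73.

-1

By multiplicativity, (20·6|73) = (20|73)·(6|73).
First factor (20|73):
(20|73)
  = (5|73)    [73 ≡ 1 mod 8 ⇒ (2|73)^2 = +1]
  = (73|5)    [QR: 5 ≡ 1 mod 4, sign kept]
  = (3|5)    [73 ≡ 3 mod 5]
  = (5|3)    [QR: 5 ≡ 1 mod 4, sign kept]
  = (2|3)    [5 ≡ 2 mod 3]
  = -(1|3)    [3 ≡ 3 mod 8 ⇒ (2|3) = -1]
  = -1    [(1|3) = 1]
Second factor (6|73):
(6|73)
  = (3|73)    [73 ≡ 1 mod 8 ⇒ (2|73) = +1]
  = (73|3)    [QR: 73 ≡ 1 mod 4, sign kept]
  = (1|3)    [73 ≡ 1 mod 3]
  = 1    [(1|3) = 1]
Product: (-1)·(1) = -1.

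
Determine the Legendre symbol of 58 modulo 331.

1

(58/331)
  = -(29/331)    [331 ≡ 3 mod 8 ⇒ (2/331) = -1]
  = -(331/29)    [QR: 29 ≡ 1 mod 4, sign kept]
  = -(12/29)    [331 ≡ 12 mod 29]
  = -(3/29)    [29 ≡ 5 mod 8 ⇒ (2/29)^2 = +1]
  = -(29/3)    [QR: 29 ≡ 1 mod 4, sign kept]
  = -(2/3)    [29 ≡ 2 mod 3]
  = (1/3)    [3 ≡ 3 mod 8 ⇒ (2/3) = -1]
  = 1    [(1/3) = 1]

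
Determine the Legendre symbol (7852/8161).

-1

Factor out 2: 7852 = 2^2·1963. Since 8161 ≡ 1 (mod 8), (2/8161) = +1, and (2/8161)^2 = +1. Now have (1963/8161).
8161 ≡ 1 (mod 4), so quadratic reciprocity gives (1963/8161) = (8161/1963). Reduce: 8161 ≡ 309 (mod 1963). Now have (309/1963).
309 ≡ 1 (mod 4), so quadratic reciprocity gives (309/1963) = (1963/309). Reduce: 1963 ≡ 109 (mod 309). Now have (109/309).
109 ≡ 1 (mod 4), so quadratic reciprocity gives (109/309) = (309/109). Reduce: 309 ≡ 91 (mod 109). Now have (91/109).
109 ≡ 1 (mod 4), so quadratic reciprocity gives (91/109) = (109/91). Reduce: 109 ≡ 18 (mod 91). Now have (18/91).
Factor out 2: 18 = 2·9. Since 91 ≡ 3 (mod 8), (2/91) = -1. Now have -(9/91).
9 ≡ 1 (mod 4), so quadratic reciprocity gives (9/91) = (91/9). Reduce: 91 ≡ 1 (mod 9). Now have -(1/9).
(1/9) = 1. Collecting the sign factors: -1.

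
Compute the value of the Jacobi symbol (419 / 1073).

(419 / 1073)
  = (1073 / 419)    [QR: 1073 ≡ 1 mod 4, sign kept]
  = (235 / 419)    [1073 ≡ 235 mod 419]
  = -(419 / 235)    [QR: both ≡ 3 mod 4, sign flips]
  = -(184 / 235)    [419 ≡ 184 mod 235]
  = (23 / 235)    [235 ≡ 3 mod 8 ⇒ (2 / 235)^3 = -1]
  = -(235 / 23)    [QR: both ≡ 3 mod 4, sign flips]
  = -(5 / 23)    [235 ≡ 5 mod 23]
  = -(23 / 5)    [QR: 5 ≡ 1 mod 4, sign kept]
  = -(3 / 5)    [23 ≡ 3 mod 5]
  = -(5 / 3)    [QR: 5 ≡ 1 mod 4, sign kept]
  = -(2 / 3)    [5 ≡ 2 mod 3]
  = (1 / 3)    [3 ≡ 3 mod 8 ⇒ (2 / 3) = -1]
  = 1    [(1 / 3) = 1]

1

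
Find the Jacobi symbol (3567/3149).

1

(3567/3149)
  = (418/3149)    [3567 ≡ 418 mod 3149]
  = -(209/3149)    [3149 ≡ 5 mod 8 ⇒ (2/3149) = -1]
  = -(3149/209)    [QR: 209 ≡ 1 mod 4, sign kept]
  = -(14/209)    [3149 ≡ 14 mod 209]
  = -(7/209)    [209 ≡ 1 mod 8 ⇒ (2/209) = +1]
  = -(209/7)    [QR: 209 ≡ 1 mod 4, sign kept]
  = -(6/7)    [209 ≡ 6 mod 7]
  = -(3/7)    [7 ≡ 7 mod 8 ⇒ (2/7) = +1]
  = (7/3)    [QR: both ≡ 3 mod 4, sign flips]
  = (1/3)    [7 ≡ 1 mod 3]
  = 1    [(1/3) = 1]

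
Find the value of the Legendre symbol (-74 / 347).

-1

(-74 / 347)
  = (273 / 347)    [-74 ≡ 273 mod 347]
  = (347 / 273)    [QR: 273 ≡ 1 mod 4, sign kept]
  = (74 / 273)    [347 ≡ 74 mod 273]
  = (37 / 273)    [273 ≡ 1 mod 8 ⇒ (2 / 273) = +1]
  = (273 / 37)    [QR: 37 ≡ 1 mod 4, sign kept]
  = (14 / 37)    [273 ≡ 14 mod 37]
  = -(7 / 37)    [37 ≡ 5 mod 8 ⇒ (2 / 37) = -1]
  = -(37 / 7)    [QR: 37 ≡ 1 mod 4, sign kept]
  = -(2 / 7)    [37 ≡ 2 mod 7]
  = -(1 / 7)    [7 ≡ 7 mod 8 ⇒ (2 / 7) = +1]
  = -1    [(1 / 7) = 1]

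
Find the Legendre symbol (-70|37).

1

(-70|37)
  = (70|37)    [37 ≡ 1 mod 4 ⇒ (-1|37) = +1]
  = (33|37)    [70 ≡ 33 mod 37]
  = (37|33)    [QR: 33 ≡ 1 mod 4, sign kept]
  = (4|33)    [37 ≡ 4 mod 33]
  = (1|33)    [33 ≡ 1 mod 8 ⇒ (2|33)^2 = +1]
  = 1    [(1|33) = 1]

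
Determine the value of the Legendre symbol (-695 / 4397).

Reduce the numerator: -695 ≡ 3702 (mod 4397), so (-695 / 4397) = (3702 / 4397).
Factor out 2: 3702 = 2·1851. Since 4397 ≡ 5 (mod 8), (2 / 4397) = -1. Now have -(1851 / 4397).
4397 ≡ 1 (mod 4), so quadratic reciprocity gives (1851 / 4397) = (4397 / 1851). Reduce: 4397 ≡ 695 (mod 1851). Now have -(695 / 1851).
Both 695 ≡ 3 and 1851 ≡ 3 (mod 4), so reciprocity gives (695 / 1851) = -(1851 / 695). Reduce: 1851 ≡ 461 (mod 695). Now have (461 / 695).
461 ≡ 1 (mod 4), so quadratic reciprocity gives (461 / 695) = (695 / 461). Reduce: 695 ≡ 234 (mod 461). Now have (234 / 461).
Factor out 2: 234 = 2·117. Since 461 ≡ 5 (mod 8), (2 / 461) = -1. Now have -(117 / 461).
117 ≡ 1 (mod 4), so quadratic reciprocity gives (117 / 461) = (461 / 117). Reduce: 461 ≡ 110 (mod 117). Now have -(110 / 117).
Factor out 2: 110 = 2·55. Since 117 ≡ 5 (mod 8), (2 / 117) = -1. Now have (55 / 117).
117 ≡ 1 (mod 4), so quadratic reciprocity gives (55 / 117) = (117 / 55). Reduce: 117 ≡ 7 (mod 55). Now have (7 / 55).
Both 7 ≡ 3 and 55 ≡ 3 (mod 4), so reciprocity gives (7 / 55) = -(55 / 7). Reduce: 55 ≡ 6 (mod 7). Now have -(6 / 7).
Factor out 2: 6 = 2·3. Since 7 ≡ 7 (mod 8), (2 / 7) = +1. Now have -(3 / 7).
Both 3 ≡ 3 and 7 ≡ 3 (mod 4), so reciprocity gives (3 / 7) = -(7 / 3). Reduce: 7 ≡ 1 (mod 3). Now have (1 / 3).
(1 / 3) = 1. Collecting the sign factors: 1.

1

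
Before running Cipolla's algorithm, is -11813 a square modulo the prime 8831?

no

(-11813/8831)
  = -(11813/8831)    [8831 ≡ 3 mod 4 ⇒ (-1/8831) = -1]
  = -(2982/8831)    [11813 ≡ 2982 mod 8831]
  = -(1491/8831)    [8831 ≡ 7 mod 8 ⇒ (2/8831) = +1]
  = (8831/1491)    [QR: both ≡ 3 mod 4, sign flips]
  = (1376/1491)    [8831 ≡ 1376 mod 1491]
  = -(43/1491)    [1491 ≡ 3 mod 8 ⇒ (2/1491)^5 = -1]
  = (1491/43)    [QR: both ≡ 3 mod 4, sign flips]
  = (29/43)    [1491 ≡ 29 mod 43]
  = (43/29)    [QR: 29 ≡ 1 mod 4, sign kept]
  = (14/29)    [43 ≡ 14 mod 29]
  = -(7/29)    [29 ≡ 5 mod 8 ⇒ (2/29) = -1]
  = -(29/7)    [QR: 29 ≡ 1 mod 4, sign kept]
  = -(1/7)    [29 ≡ 1 mod 7]
  = -1    [(1/7) = 1]
(-11813/8831) = -1, and 8831 is prime, so -11813 is not a quadratic residue mod 8831.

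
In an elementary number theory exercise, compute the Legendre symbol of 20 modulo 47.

Factor out 2: 20 = 2^2·5. Since 47 ≡ 7 (mod 8), (2 / 47) = +1, and (2 / 47)^2 = +1. Now have (5 / 47).
5 ≡ 1 (mod 4), so quadratic reciprocity gives (5 / 47) = (47 / 5). Reduce: 47 ≡ 2 (mod 5). Now have (2 / 5).
Factor out 2: 2 = 2. Since 5 ≡ 5 (mod 8), (2 / 5) = -1. Now have -(1 / 5).
(1 / 5) = 1. Collecting the sign factors: -1.

-1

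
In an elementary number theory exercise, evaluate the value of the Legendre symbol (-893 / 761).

1

Reduce the numerator: -893 ≡ 629 (mod 761), so (-893 / 761) = (629 / 761).
629 ≡ 1 (mod 4), so quadratic reciprocity gives (629 / 761) = (761 / 629). Reduce: 761 ≡ 132 (mod 629). Now have (132 / 629).
Factor out 2: 132 = 2^2·33. Since 629 ≡ 5 (mod 8), (2 / 629) = -1, and (2 / 629)^2 = +1. Now have (33 / 629).
33 ≡ 1 (mod 4), so quadratic reciprocity gives (33 / 629) = (629 / 33). Reduce: 629 ≡ 2 (mod 33). Now have (2 / 33).
Factor out 2: 2 = 2. Since 33 ≡ 1 (mod 8), (2 / 33) = +1. Now have (1 / 33).
(1 / 33) = 1. Collecting the sign factors: 1.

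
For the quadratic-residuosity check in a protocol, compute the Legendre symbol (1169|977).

Reduce the numerator: 1169 ≡ 192 (mod 977), so (1169|977) = (192|977).
Factor out 2: 192 = 2^6·3. Since 977 ≡ 1 (mod 8), (2|977) = +1, and (2|977)^6 = +1. Now have (3|977).
977 ≡ 1 (mod 4), so quadratic reciprocity gives (3|977) = (977|3). Reduce: 977 ≡ 2 (mod 3). Now have (2|3).
Factor out 2: 2 = 2. Since 3 ≡ 3 (mod 8), (2|3) = -1. Now have -(1|3).
(1|3) = 1. Collecting the sign factors: -1.

-1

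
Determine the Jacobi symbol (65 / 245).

(65 / 245)
  = (245 / 65)    [QR: 65 ≡ 1 mod 4, sign kept]
  = (50 / 65)    [245 ≡ 50 mod 65]
  = (25 / 65)    [65 ≡ 1 mod 8 ⇒ (2 / 65) = +1]
  = (65 / 25)    [QR: 25 ≡ 1 mod 4, sign kept]
  = (15 / 25)    [65 ≡ 15 mod 25]
  = (25 / 15)    [QR: 25 ≡ 1 mod 4, sign kept]
  = (10 / 15)    [25 ≡ 10 mod 15]
  = (5 / 15)    [15 ≡ 7 mod 8 ⇒ (2 / 15) = +1]
  = (15 / 5)    [QR: 5 ≡ 1 mod 4, sign kept]
  = (0 / 5)    [15 ≡ 0 mod 5]
  = 0    [numerator 0, gcd > 1]

0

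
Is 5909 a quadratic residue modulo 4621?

yes

(5909|4621)
  = (1288|4621)    [5909 ≡ 1288 mod 4621]
  = -(161|4621)    [4621 ≡ 5 mod 8 ⇒ (2|4621)^3 = -1]
  = -(4621|161)    [QR: 161 ≡ 1 mod 4, sign kept]
  = -(113|161)    [4621 ≡ 113 mod 161]
  = -(161|113)    [QR: 113 ≡ 1 mod 4, sign kept]
  = -(48|113)    [161 ≡ 48 mod 113]
  = -(3|113)    [113 ≡ 1 mod 8 ⇒ (2|113)^4 = +1]
  = -(113|3)    [QR: 113 ≡ 1 mod 4, sign kept]
  = -(2|3)    [113 ≡ 2 mod 3]
  = (1|3)    [3 ≡ 3 mod 8 ⇒ (2|3) = -1]
  = 1    [(1|3) = 1]
(5909|4621) = 1, and 4621 is prime, so 5909 is a quadratic residue mod 4621.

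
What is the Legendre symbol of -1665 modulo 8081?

Reduce the numerator: -1665 ≡ 6416 (mod 8081), so (-1665/8081) = (6416/8081).
Factor out 2: 6416 = 2^4·401. Since 8081 ≡ 1 (mod 8), (2/8081) = +1, and (2/8081)^4 = +1. Now have (401/8081).
401 ≡ 1 (mod 4), so quadratic reciprocity gives (401/8081) = (8081/401). Reduce: 8081 ≡ 61 (mod 401). Now have (61/401).
61 ≡ 1 (mod 4), so quadratic reciprocity gives (61/401) = (401/61). Reduce: 401 ≡ 35 (mod 61). Now have (35/61).
61 ≡ 1 (mod 4), so quadratic reciprocity gives (35/61) = (61/35). Reduce: 61 ≡ 26 (mod 35). Now have (26/35).
Factor out 2: 26 = 2·13. Since 35 ≡ 3 (mod 8), (2/35) = -1. Now have -(13/35).
13 ≡ 1 (mod 4), so quadratic reciprocity gives (13/35) = (35/13). Reduce: 35 ≡ 9 (mod 13). Now have -(9/13).
9 ≡ 1 (mod 4), so quadratic reciprocity gives (9/13) = (13/9). Reduce: 13 ≡ 4 (mod 9). Now have -(4/9).
Factor out 2: 4 = 2^2. Since 9 ≡ 1 (mod 8), (2/9) = +1, and (2/9)^2 = +1. Now have -(1/9).
(1/9) = 1. Collecting the sign factors: -1.

-1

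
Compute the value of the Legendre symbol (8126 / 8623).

1

(8126 / 8623)
  = (4063 / 8623)    [8623 ≡ 7 mod 8 ⇒ (2 / 8623) = +1]
  = -(8623 / 4063)    [QR: both ≡ 3 mod 4, sign flips]
  = -(497 / 4063)    [8623 ≡ 497 mod 4063]
  = -(4063 / 497)    [QR: 497 ≡ 1 mod 4, sign kept]
  = -(87 / 497)    [4063 ≡ 87 mod 497]
  = -(497 / 87)    [QR: 497 ≡ 1 mod 4, sign kept]
  = -(62 / 87)    [497 ≡ 62 mod 87]
  = -(31 / 87)    [87 ≡ 7 mod 8 ⇒ (2 / 87) = +1]
  = (87 / 31)    [QR: both ≡ 3 mod 4, sign flips]
  = (25 / 31)    [87 ≡ 25 mod 31]
  = (31 / 25)    [QR: 25 ≡ 1 mod 4, sign kept]
  = (6 / 25)    [31 ≡ 6 mod 25]
  = (3 / 25)    [25 ≡ 1 mod 8 ⇒ (2 / 25) = +1]
  = (25 / 3)    [QR: 25 ≡ 1 mod 4, sign kept]
  = (1 / 3)    [25 ≡ 1 mod 3]
  = 1    [(1 / 3) = 1]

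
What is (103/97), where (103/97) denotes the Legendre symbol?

1

(103/97)
  = (6/97)    [103 ≡ 6 mod 97]
  = (3/97)    [97 ≡ 1 mod 8 ⇒ (2/97) = +1]
  = (97/3)    [QR: 97 ≡ 1 mod 4, sign kept]
  = (1/3)    [97 ≡ 1 mod 3]
  = 1    [(1/3) = 1]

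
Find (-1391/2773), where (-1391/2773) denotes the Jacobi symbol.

Reduce the numerator: -1391 ≡ 1382 (mod 2773), so (-1391/2773) = (1382/2773).
Factor out 2: 1382 = 2·691. Since 2773 ≡ 5 (mod 8), (2/2773) = -1. Now have -(691/2773).
2773 ≡ 1 (mod 4), so quadratic reciprocity gives (691/2773) = (2773/691). Reduce: 2773 ≡ 9 (mod 691). Now have -(9/691).
9 ≡ 1 (mod 4), so quadratic reciprocity gives (9/691) = (691/9). Reduce: 691 ≡ 7 (mod 9). Now have -(7/9).
9 ≡ 1 (mod 4), so quadratic reciprocity gives (7/9) = (9/7). Reduce: 9 ≡ 2 (mod 7). Now have -(2/7).
Factor out 2: 2 = 2. Since 7 ≡ 7 (mod 8), (2/7) = +1. Now have -(1/7).
(1/7) = 1. Collecting the sign factors: -1.

-1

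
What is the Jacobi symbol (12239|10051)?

Reduce the numerator: 12239 ≡ 2188 (mod 10051), so (12239|10051) = (2188|10051).
Factor out 2: 2188 = 2^2·547. Since 10051 ≡ 3 (mod 8), (2|10051) = -1, and (2|10051)^2 = +1. Now have (547|10051).
Both 547 ≡ 3 and 10051 ≡ 3 (mod 4), so reciprocity gives (547|10051) = -(10051|547). Reduce: 10051 ≡ 205 (mod 547). Now have -(205|547).
205 ≡ 1 (mod 4), so quadratic reciprocity gives (205|547) = (547|205). Reduce: 547 ≡ 137 (mod 205). Now have -(137|205).
137 ≡ 1 (mod 4), so quadratic reciprocity gives (137|205) = (205|137). Reduce: 205 ≡ 68 (mod 137). Now have -(68|137).
Factor out 2: 68 = 2^2·17. Since 137 ≡ 1 (mod 8), (2|137) = +1, and (2|137)^2 = +1. Now have -(17|137).
17 ≡ 1 (mod 4), so quadratic reciprocity gives (17|137) = (137|17). Reduce: 137 ≡ 1 (mod 17). Now have -(1|17).
(1|17) = 1. Collecting the sign factors: -1.

-1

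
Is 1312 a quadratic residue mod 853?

(1312/853)
  = (459/853)    [1312 ≡ 459 mod 853]
  = (853/459)    [QR: 853 ≡ 1 mod 4, sign kept]
  = (394/459)    [853 ≡ 394 mod 459]
  = -(197/459)    [459 ≡ 3 mod 8 ⇒ (2/459) = -1]
  = -(459/197)    [QR: 197 ≡ 1 mod 4, sign kept]
  = -(65/197)    [459 ≡ 65 mod 197]
  = -(197/65)    [QR: 65 ≡ 1 mod 4, sign kept]
  = -(2/65)    [197 ≡ 2 mod 65]
  = -(1/65)    [65 ≡ 1 mod 8 ⇒ (2/65) = +1]
  = -1    [(1/65) = 1]
The Legendre symbol is -1, so x^2 ≡ 1312 (mod 853) has no solution.

no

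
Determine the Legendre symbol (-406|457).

Pull out -1: (-406|457) = (-1|457)·(406|457). Since 457 ≡ 1 (mod 4), (-1|457) = +1. Now have (406|457).
Factor out 2: 406 = 2·203. Since 457 ≡ 1 (mod 8), (2|457) = +1. Now have (203|457).
457 ≡ 1 (mod 4), so quadratic reciprocity gives (203|457) = (457|203). Reduce: 457 ≡ 51 (mod 203). Now have (51|203).
Both 51 ≡ 3 and 203 ≡ 3 (mod 4), so reciprocity gives (51|203) = -(203|51). Reduce: 203 ≡ 50 (mod 51). Now have -(50|51).
Factor out 2: 50 = 2·25. Since 51 ≡ 3 (mod 8), (2|51) = -1. Now have (25|51).
25 ≡ 1 (mod 4), so quadratic reciprocity gives (25|51) = (51|25). Reduce: 51 ≡ 1 (mod 25). Now have (1|25).
(1|25) = 1. Collecting the sign factors: 1.

1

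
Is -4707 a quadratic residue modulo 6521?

no

Pull out -1: (-4707/6521) = (-1/6521)·(4707/6521). Since 6521 ≡ 1 (mod 4), (-1/6521) = +1. Now have (4707/6521).
6521 ≡ 1 (mod 4), so quadratic reciprocity gives (4707/6521) = (6521/4707). Reduce: 6521 ≡ 1814 (mod 4707). Now have (1814/4707).
Factor out 2: 1814 = 2·907. Since 4707 ≡ 3 (mod 8), (2/4707) = -1. Now have -(907/4707).
Both 907 ≡ 3 and 4707 ≡ 3 (mod 4), so reciprocity gives (907/4707) = -(4707/907). Reduce: 4707 ≡ 172 (mod 907). Now have (172/907).
Factor out 2: 172 = 2^2·43. Since 907 ≡ 3 (mod 8), (2/907) = -1, and (2/907)^2 = +1. Now have (43/907).
Both 43 ≡ 3 and 907 ≡ 3 (mod 4), so reciprocity gives (43/907) = -(907/43). Reduce: 907 ≡ 4 (mod 43). Now have -(4/43).
Factor out 2: 4 = 2^2. Since 43 ≡ 3 (mod 8), (2/43) = -1, and (2/43)^2 = +1. Now have -(1/43).
(1/43) = 1. Collecting the sign factors: -1.
(-4707/6521) = -1, and 6521 is prime, so -4707 is not a quadratic residue mod 6521.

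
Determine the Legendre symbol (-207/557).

Pull out -1: (-207/557) = (-1/557)·(207/557). Since 557 ≡ 1 (mod 4), (-1/557) = +1. Now have (207/557).
557 ≡ 1 (mod 4), so quadratic reciprocity gives (207/557) = (557/207). Reduce: 557 ≡ 143 (mod 207). Now have (143/207).
Both 143 ≡ 3 and 207 ≡ 3 (mod 4), so reciprocity gives (143/207) = -(207/143). Reduce: 207 ≡ 64 (mod 143). Now have -(64/143).
Factor out 2: 64 = 2^6. Since 143 ≡ 7 (mod 8), (2/143) = +1, and (2/143)^6 = +1. Now have -(1/143).
(1/143) = 1. Collecting the sign factors: -1.

-1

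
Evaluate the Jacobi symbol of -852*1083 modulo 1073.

1

By multiplicativity, (-852·1083 / 1073) = (-852 / 1073)·(1083 / 1073).
First factor (-852 / 1073):
Reduce the numerator: -852 ≡ 221 (mod 1073), so (-852 / 1073) = (221 / 1073).
221 ≡ 1 (mod 4), so quadratic reciprocity gives (221 / 1073) = (1073 / 221). Reduce: 1073 ≡ 189 (mod 221). Now have (189 / 221).
189 ≡ 1 (mod 4), so quadratic reciprocity gives (189 / 221) = (221 / 189). Reduce: 221 ≡ 32 (mod 189). Now have (32 / 189).
Factor out 2: 32 = 2^5. Since 189 ≡ 5 (mod 8), (2 / 189) = -1, and (2 / 189)^5 = -1. Now have -(1 / 189).
(1 / 189) = 1. Collecting the sign factors: -1.
Second factor (1083 / 1073):
Reduce the numerator: 1083 ≡ 10 (mod 1073), so (1083 / 1073) = (10 / 1073).
Factor out 2: 10 = 2·5. Since 1073 ≡ 1 (mod 8), (2 / 1073) = +1. Now have (5 / 1073).
5 ≡ 1 (mod 4), so quadratic reciprocity gives (5 / 1073) = (1073 / 5). Reduce: 1073 ≡ 3 (mod 5). Now have (3 / 5).
5 ≡ 1 (mod 4), so quadratic reciprocity gives (3 / 5) = (5 / 3). Reduce: 5 ≡ 2 (mod 3). Now have (2 / 3).
Factor out 2: 2 = 2. Since 3 ≡ 3 (mod 8), (2 / 3) = -1. Now have -(1 / 3).
(1 / 3) = 1. Collecting the sign factors: -1.
Product: (-1)·(-1) = 1.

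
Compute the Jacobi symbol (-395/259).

Reduce the numerator: -395 ≡ 123 (mod 259), so (-395/259) = (123/259).
Both 123 ≡ 3 and 259 ≡ 3 (mod 4), so reciprocity gives (123/259) = -(259/123). Reduce: 259 ≡ 13 (mod 123). Now have -(13/123).
13 ≡ 1 (mod 4), so quadratic reciprocity gives (13/123) = (123/13). Reduce: 123 ≡ 6 (mod 13). Now have -(6/13).
Factor out 2: 6 = 2·3. Since 13 ≡ 5 (mod 8), (2/13) = -1. Now have (3/13).
13 ≡ 1 (mod 4), so quadratic reciprocity gives (3/13) = (13/3). Reduce: 13 ≡ 1 (mod 3). Now have (1/3).
(1/3) = 1. Collecting the sign factors: 1.

1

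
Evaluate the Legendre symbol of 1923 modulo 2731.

1

Both 1923 ≡ 3 and 2731 ≡ 3 (mod 4), so reciprocity gives (1923/2731) = -(2731/1923). Reduce: 2731 ≡ 808 (mod 1923). Now have -(808/1923).
Factor out 2: 808 = 2^3·101. Since 1923 ≡ 3 (mod 8), (2/1923) = -1, and (2/1923)^3 = -1. Now have (101/1923).
101 ≡ 1 (mod 4), so quadratic reciprocity gives (101/1923) = (1923/101). Reduce: 1923 ≡ 4 (mod 101). Now have (4/101).
Factor out 2: 4 = 2^2. Since 101 ≡ 5 (mod 8), (2/101) = -1, and (2/101)^2 = +1. Now have (1/101).
(1/101) = 1. Collecting the sign factors: 1.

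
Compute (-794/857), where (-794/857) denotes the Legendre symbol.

-1

Reduce the numerator: -794 ≡ 63 (mod 857), so (-794/857) = (63/857).
857 ≡ 1 (mod 4), so quadratic reciprocity gives (63/857) = (857/63). Reduce: 857 ≡ 38 (mod 63). Now have (38/63).
Factor out 2: 38 = 2·19. Since 63 ≡ 7 (mod 8), (2/63) = +1. Now have (19/63).
Both 19 ≡ 3 and 63 ≡ 3 (mod 4), so reciprocity gives (19/63) = -(63/19). Reduce: 63 ≡ 6 (mod 19). Now have -(6/19).
Factor out 2: 6 = 2·3. Since 19 ≡ 3 (mod 8), (2/19) = -1. Now have (3/19).
Both 3 ≡ 3 and 19 ≡ 3 (mod 4), so reciprocity gives (3/19) = -(19/3). Reduce: 19 ≡ 1 (mod 3). Now have -(1/3).
(1/3) = 1. Collecting the sign factors: -1.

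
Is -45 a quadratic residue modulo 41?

(-45/41)
  = (45/41)    [41 ≡ 1 mod 4 ⇒ (-1/41) = +1]
  = (4/41)    [45 ≡ 4 mod 41]
  = (1/41)    [41 ≡ 1 mod 8 ⇒ (2/41)^2 = +1]
  = 1    [(1/41) = 1]
The Legendre symbol is 1, so x^2 ≡ -45 (mod 41) has solution.

yes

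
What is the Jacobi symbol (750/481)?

Reduce the numerator: 750 ≡ 269 (mod 481), so (750/481) = (269/481).
269 ≡ 1 (mod 4), so quadratic reciprocity gives (269/481) = (481/269). Reduce: 481 ≡ 212 (mod 269). Now have (212/269).
Factor out 2: 212 = 2^2·53. Since 269 ≡ 5 (mod 8), (2/269) = -1, and (2/269)^2 = +1. Now have (53/269).
53 ≡ 1 (mod 4), so quadratic reciprocity gives (53/269) = (269/53). Reduce: 269 ≡ 4 (mod 53). Now have (4/53).
Factor out 2: 4 = 2^2. Since 53 ≡ 5 (mod 8), (2/53) = -1, and (2/53)^2 = +1. Now have (1/53).
(1/53) = 1. Collecting the sign factors: 1.

1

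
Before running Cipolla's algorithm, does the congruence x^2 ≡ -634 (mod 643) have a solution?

yes

(-634|643)
  = (9|643)    [-634 ≡ 9 mod 643]
  = (643|9)    [QR: 9 ≡ 1 mod 4, sign kept]
  = (4|9)    [643 ≡ 4 mod 9]
  = (1|9)    [9 ≡ 1 mod 8 ⇒ (2|9)^2 = +1]
  = 1    [(1|9) = 1]
(-634|643) = 1, and 643 is prime, so -634 is a quadratic residue mod 643.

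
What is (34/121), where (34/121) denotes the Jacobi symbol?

1

Factor out 2: 34 = 2·17. Since 121 ≡ 1 (mod 8), (2/121) = +1. Now have (17/121).
17 ≡ 1 (mod 4), so quadratic reciprocity gives (17/121) = (121/17). Reduce: 121 ≡ 2 (mod 17). Now have (2/17).
Factor out 2: 2 = 2. Since 17 ≡ 1 (mod 8), (2/17) = +1. Now have (1/17).
(1/17) = 1. Collecting the sign factors: 1.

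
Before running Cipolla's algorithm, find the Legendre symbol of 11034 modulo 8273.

1

Reduce the numerator: 11034 ≡ 2761 (mod 8273), so (11034 / 8273) = (2761 / 8273).
2761 ≡ 1 (mod 4), so quadratic reciprocity gives (2761 / 8273) = (8273 / 2761). Reduce: 8273 ≡ 2751 (mod 2761). Now have (2751 / 2761).
2761 ≡ 1 (mod 4), so quadratic reciprocity gives (2751 / 2761) = (2761 / 2751). Reduce: 2761 ≡ 10 (mod 2751). Now have (10 / 2751).
Factor out 2: 10 = 2·5. Since 2751 ≡ 7 (mod 8), (2 / 2751) = +1. Now have (5 / 2751).
5 ≡ 1 (mod 4), so quadratic reciprocity gives (5 / 2751) = (2751 / 5). Reduce: 2751 ≡ 1 (mod 5). Now have (1 / 5).
(1 / 5) = 1. Collecting the sign factors: 1.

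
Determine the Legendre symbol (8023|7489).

-1

Reduce the numerator: 8023 ≡ 534 (mod 7489), so (8023|7489) = (534|7489).
Factor out 2: 534 = 2·267. Since 7489 ≡ 1 (mod 8), (2|7489) = +1. Now have (267|7489).
7489 ≡ 1 (mod 4), so quadratic reciprocity gives (267|7489) = (7489|267). Reduce: 7489 ≡ 13 (mod 267). Now have (13|267).
13 ≡ 1 (mod 4), so quadratic reciprocity gives (13|267) = (267|13). Reduce: 267 ≡ 7 (mod 13). Now have (7|13).
13 ≡ 1 (mod 4), so quadratic reciprocity gives (7|13) = (13|7). Reduce: 13 ≡ 6 (mod 7). Now have (6|7).
Factor out 2: 6 = 2·3. Since 7 ≡ 7 (mod 8), (2|7) = +1. Now have (3|7).
Both 3 ≡ 3 and 7 ≡ 3 (mod 4), so reciprocity gives (3|7) = -(7|3). Reduce: 7 ≡ 1 (mod 3). Now have -(1|3).
(1|3) = 1. Collecting the sign factors: -1.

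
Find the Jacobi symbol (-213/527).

1

Reduce the numerator: -213 ≡ 314 (mod 527), so (-213/527) = (314/527).
Factor out 2: 314 = 2·157. Since 527 ≡ 7 (mod 8), (2/527) = +1. Now have (157/527).
157 ≡ 1 (mod 4), so quadratic reciprocity gives (157/527) = (527/157). Reduce: 527 ≡ 56 (mod 157). Now have (56/157).
Factor out 2: 56 = 2^3·7. Since 157 ≡ 5 (mod 8), (2/157) = -1, and (2/157)^3 = -1. Now have -(7/157).
157 ≡ 1 (mod 4), so quadratic reciprocity gives (7/157) = (157/7). Reduce: 157 ≡ 3 (mod 7). Now have -(3/7).
Both 3 ≡ 3 and 7 ≡ 3 (mod 4), so reciprocity gives (3/7) = -(7/3). Reduce: 7 ≡ 1 (mod 3). Now have (1/3).
(1/3) = 1. Collecting the sign factors: 1.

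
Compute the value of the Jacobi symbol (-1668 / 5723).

(-1668 / 5723)
  = (4055 / 5723)    [-1668 ≡ 4055 mod 5723]
  = -(5723 / 4055)    [QR: both ≡ 3 mod 4, sign flips]
  = -(1668 / 4055)    [5723 ≡ 1668 mod 4055]
  = -(417 / 4055)    [4055 ≡ 7 mod 8 ⇒ (2 / 4055)^2 = +1]
  = -(4055 / 417)    [QR: 417 ≡ 1 mod 4, sign kept]
  = -(302 / 417)    [4055 ≡ 302 mod 417]
  = -(151 / 417)    [417 ≡ 1 mod 8 ⇒ (2 / 417) = +1]
  = -(417 / 151)    [QR: 417 ≡ 1 mod 4, sign kept]
  = -(115 / 151)    [417 ≡ 115 mod 151]
  = (151 / 115)    [QR: both ≡ 3 mod 4, sign flips]
  = (36 / 115)    [151 ≡ 36 mod 115]
  = (9 / 115)    [115 ≡ 3 mod 8 ⇒ (2 / 115)^2 = +1]
  = (115 / 9)    [QR: 9 ≡ 1 mod 4, sign kept]
  = (7 / 9)    [115 ≡ 7 mod 9]
  = (9 / 7)    [QR: 9 ≡ 1 mod 4, sign kept]
  = (2 / 7)    [9 ≡ 2 mod 7]
  = (1 / 7)    [7 ≡ 7 mod 8 ⇒ (2 / 7) = +1]
  = 1    [(1 / 7) = 1]

1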